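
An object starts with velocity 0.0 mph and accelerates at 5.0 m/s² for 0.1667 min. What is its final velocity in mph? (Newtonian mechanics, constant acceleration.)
v = v₀ + at (with unit conversion) = 111.9 mph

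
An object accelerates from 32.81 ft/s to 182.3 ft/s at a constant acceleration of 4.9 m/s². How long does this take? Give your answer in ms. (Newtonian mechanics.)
t = (v - v₀)/a (with unit conversion) = 9299.0 ms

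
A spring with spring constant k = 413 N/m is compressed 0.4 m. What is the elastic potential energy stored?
PE = ½kx² = ½×413×0.4² = 33.04 J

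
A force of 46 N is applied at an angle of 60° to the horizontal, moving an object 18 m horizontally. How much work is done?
W = Fd cosθ = 46×18×cos(60°) = 414.0 J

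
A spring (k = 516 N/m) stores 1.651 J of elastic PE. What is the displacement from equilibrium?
PE = ½kx² → x = √(2PE/k) = √(2×1.651/516) = 0.08 m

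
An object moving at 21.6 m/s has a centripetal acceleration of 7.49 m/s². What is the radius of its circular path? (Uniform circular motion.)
r = v²/a_c = 21.6²/7.49 = 62.29 m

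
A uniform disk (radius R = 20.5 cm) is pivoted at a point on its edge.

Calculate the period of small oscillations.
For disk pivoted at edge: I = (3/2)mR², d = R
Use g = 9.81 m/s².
I/m = (3/2)R² = 0.06304 m²; d = R = 0.205 m
T = 2π√((3/2)R²/(gR)) = 2π√(3R/(2g)) = 1.112 s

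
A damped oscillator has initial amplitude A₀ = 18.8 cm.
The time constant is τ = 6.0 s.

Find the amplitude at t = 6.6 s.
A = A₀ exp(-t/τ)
A = A₀ exp(−t/τ) = 18.8×exp(−6.6/6.0) = 6.258 cm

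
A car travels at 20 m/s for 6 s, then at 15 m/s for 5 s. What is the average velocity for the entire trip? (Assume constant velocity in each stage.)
d₁ = v₁t₁ = 20 × 6 = 120 m
d₂ = v₂t₂ = 15 × 5 = 75 m
d_total = 195 m, t_total = 11 s
v_avg = d_total/t_total = 195/11 = 17.73 m/s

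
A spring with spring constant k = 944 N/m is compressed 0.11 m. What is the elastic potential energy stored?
PE = ½kx² = ½×944×0.11² = 5.711 J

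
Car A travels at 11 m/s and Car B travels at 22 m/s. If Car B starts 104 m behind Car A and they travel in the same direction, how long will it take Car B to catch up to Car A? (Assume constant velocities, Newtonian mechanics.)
Relative speed: v_rel = 22 - 11 = 11 m/s
Time to catch: t = d₀/v_rel = 104/11 = 9.45 s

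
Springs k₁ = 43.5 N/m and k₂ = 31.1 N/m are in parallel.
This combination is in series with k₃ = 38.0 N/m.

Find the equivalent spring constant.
k₁₂ = k₁ + k₂ = 74.6 N/m (parallel)
1/k_eq = 1/k₁₂ + 1/k₃ → k_eq = 25.18 N/m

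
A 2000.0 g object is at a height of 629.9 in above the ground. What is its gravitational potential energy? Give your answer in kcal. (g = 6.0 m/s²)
PE = mgh = 2 kg × 6.0 m/s² × 16 m = 192 J = 0.04589 kcal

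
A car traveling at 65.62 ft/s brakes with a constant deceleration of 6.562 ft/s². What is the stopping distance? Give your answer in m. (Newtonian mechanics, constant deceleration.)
d = v₀² / (2a) (with unit conversion) = 100.0 m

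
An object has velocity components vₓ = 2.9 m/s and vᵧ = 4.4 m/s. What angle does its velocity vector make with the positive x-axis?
θ = arctan(vᵧ/vₓ) = arctan(4.4/2.9) = 56.61°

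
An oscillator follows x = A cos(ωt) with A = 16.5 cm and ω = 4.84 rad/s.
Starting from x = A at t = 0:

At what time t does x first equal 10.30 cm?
cos(ωt) = x/A = 10.3/16.5 = 0.6242
ωt = arccos(0.6242) = 0.8966 rad
t = 0.8966/4.84 = 0.1853 s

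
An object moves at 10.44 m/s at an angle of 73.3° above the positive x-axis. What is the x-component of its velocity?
vₓ = v cos(θ) = 10.44 × cos(73.3°) = 3.0 m/s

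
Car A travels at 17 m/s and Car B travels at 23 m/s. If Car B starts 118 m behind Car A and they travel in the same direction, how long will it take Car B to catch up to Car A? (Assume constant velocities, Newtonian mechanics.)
Relative speed: v_rel = 23 - 17 = 6 m/s
Time to catch: t = d₀/v_rel = 118/6 = 19.67 s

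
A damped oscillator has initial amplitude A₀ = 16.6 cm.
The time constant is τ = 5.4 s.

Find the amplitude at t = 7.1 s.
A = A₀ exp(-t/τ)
A = A₀ exp(−t/τ) = 16.6×exp(−7.1/5.4) = 4.457 cm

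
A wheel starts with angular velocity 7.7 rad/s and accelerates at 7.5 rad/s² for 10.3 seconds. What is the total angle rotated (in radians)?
θ = ω₀t + ½αt² = 7.7×10.3 + ½×7.5×10.3² = 477.15 rad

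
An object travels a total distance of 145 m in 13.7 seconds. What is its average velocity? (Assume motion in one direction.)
v_avg = Δd / Δt = 145 / 13.7 = 10.58 m/s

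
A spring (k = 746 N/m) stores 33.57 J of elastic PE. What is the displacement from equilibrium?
PE = ½kx² → x = √(2PE/k) = √(2×33.57/746) = 0.3 m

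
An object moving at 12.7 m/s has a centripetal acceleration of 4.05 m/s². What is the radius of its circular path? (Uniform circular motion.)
r = v²/a_c = 12.7²/4.05 = 39.82 m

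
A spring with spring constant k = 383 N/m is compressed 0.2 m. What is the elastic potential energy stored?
PE = ½kx² = ½×383×0.2² = 7.66 J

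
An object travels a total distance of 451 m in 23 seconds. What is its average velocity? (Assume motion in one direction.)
v_avg = Δd / Δt = 451 / 23 = 19.61 m/s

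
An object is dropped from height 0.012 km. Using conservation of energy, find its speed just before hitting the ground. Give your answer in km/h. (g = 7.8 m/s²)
mgh = ½mv² → v = √(2gh) = √(2×7.8×12) = 13.68 m/s = 49.26 km/h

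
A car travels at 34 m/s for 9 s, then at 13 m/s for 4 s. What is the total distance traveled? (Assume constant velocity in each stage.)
d₁ = v₁t₁ = 34 × 9 = 306 m
d₂ = v₂t₂ = 13 × 4 = 52 m
d_total = 306 + 52 = 358 m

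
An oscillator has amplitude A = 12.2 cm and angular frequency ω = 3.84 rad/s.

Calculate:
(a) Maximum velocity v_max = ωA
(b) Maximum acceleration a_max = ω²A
v_max = ωA = 3.84×0.122 = 0.4685 m/s
a_max = ω²A = 3.84²×0.122 = 1.799 m/s²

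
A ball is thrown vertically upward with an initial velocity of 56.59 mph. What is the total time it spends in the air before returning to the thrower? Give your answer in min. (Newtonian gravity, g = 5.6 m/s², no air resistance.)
t_total = 2v₀/g (with unit conversion) = 0.1506 min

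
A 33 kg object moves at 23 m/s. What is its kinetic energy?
KE = ½mv² = ½×33×23² = 8728.5 J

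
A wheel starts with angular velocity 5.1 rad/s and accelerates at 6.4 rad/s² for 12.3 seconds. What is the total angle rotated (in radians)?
θ = ω₀t + ½αt² = 5.1×12.3 + ½×6.4×12.3² = 546.86 rad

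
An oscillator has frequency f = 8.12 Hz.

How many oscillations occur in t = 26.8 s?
n = f×t = 8.12×26.8 = 217.6 oscillations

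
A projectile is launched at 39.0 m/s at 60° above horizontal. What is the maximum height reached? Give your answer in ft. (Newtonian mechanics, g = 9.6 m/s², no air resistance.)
H = v₀²sin²(θ)/(2g) (with unit conversion) = 194.9 ft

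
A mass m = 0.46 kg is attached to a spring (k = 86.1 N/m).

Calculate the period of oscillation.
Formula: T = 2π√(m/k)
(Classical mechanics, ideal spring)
T = 2π√(m/k) = 2π√(0.46/86.1) = 0.4593 s; f = 1/T = 2.177 Hz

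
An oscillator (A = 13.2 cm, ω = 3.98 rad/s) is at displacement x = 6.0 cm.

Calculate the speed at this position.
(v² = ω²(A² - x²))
v = ω√(A² − x²) = 3.98×√(0.132² − 0.06²) = 0.468 m/s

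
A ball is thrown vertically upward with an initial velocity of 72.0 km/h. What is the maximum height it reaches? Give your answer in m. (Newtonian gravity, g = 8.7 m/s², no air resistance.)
h_max = v₀²/(2g) (with unit conversion) = 22.99 m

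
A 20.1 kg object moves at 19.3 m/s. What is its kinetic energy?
KE = ½mv² = ½×20.1×19.3² = 3743.525 J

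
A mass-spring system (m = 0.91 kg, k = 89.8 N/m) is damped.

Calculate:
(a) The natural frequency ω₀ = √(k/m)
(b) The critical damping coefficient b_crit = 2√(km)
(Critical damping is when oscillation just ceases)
ω₀ = √(k/m) = √(89.8/0.91) = 9.934 rad/s
b_crit = 2√(km) = 2√(89.8×0.91) = 18.08 kg/s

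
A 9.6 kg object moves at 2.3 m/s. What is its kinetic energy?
KE = ½mv² = ½×9.6×2.3² = 25.392 J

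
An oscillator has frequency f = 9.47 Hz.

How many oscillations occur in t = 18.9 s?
n = f×t = 9.47×18.9 = 179 oscillations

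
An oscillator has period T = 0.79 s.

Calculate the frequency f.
f = 1/T = 1/0.79 = 1.266 Hz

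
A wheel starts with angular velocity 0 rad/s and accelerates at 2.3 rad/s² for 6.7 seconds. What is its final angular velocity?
ω = ω₀ + αt = 0 + 2.3 × 6.7 = 15.41 rad/s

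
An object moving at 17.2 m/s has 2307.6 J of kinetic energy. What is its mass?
KE = ½mv² → m = 2KE/v² = 2×2307.6/17.2² = 15.6 kg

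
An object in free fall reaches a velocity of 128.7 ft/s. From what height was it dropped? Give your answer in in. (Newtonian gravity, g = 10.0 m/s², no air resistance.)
h = v²/(2g) (with unit conversion) = 3029.0 in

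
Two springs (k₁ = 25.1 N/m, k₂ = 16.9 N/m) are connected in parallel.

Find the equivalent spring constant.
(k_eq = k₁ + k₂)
k_eq = k₁ + k₂ = 25.1 + 16.9 = 42 N/m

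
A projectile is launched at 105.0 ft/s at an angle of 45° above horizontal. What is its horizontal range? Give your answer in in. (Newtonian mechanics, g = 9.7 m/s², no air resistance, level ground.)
R = v₀² sin(2θ) / g (with unit conversion) = 4157.0 in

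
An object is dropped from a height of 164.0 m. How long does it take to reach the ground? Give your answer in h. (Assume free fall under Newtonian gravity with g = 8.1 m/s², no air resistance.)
t = √(2h/g) (with unit conversion) = 0.001768 h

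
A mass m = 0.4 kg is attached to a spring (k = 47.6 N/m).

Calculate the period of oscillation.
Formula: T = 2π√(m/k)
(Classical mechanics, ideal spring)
T = 2π√(m/k) = 2π√(0.4/47.6) = 0.576 s; f = 1/T = 1.736 Hz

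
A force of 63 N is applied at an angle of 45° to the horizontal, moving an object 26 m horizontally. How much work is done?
W = Fd cosθ = 63×26×cos(45°) = 1158.2 J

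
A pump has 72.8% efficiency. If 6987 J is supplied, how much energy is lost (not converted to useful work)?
W_out = η × W_in = 0.728×6987 = 5086.5 J
W_lost = W_in − W_out = 6987 − 5086.5 = 1900.5 J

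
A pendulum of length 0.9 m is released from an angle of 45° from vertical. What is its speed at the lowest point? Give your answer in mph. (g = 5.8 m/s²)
h = L(1 − cosθ) = 0.9×(1 − cos45°) = 0.2636 m
v = √(2gh) = √(2×5.8×0.2636) = 1.749 m/s = 3.912 mph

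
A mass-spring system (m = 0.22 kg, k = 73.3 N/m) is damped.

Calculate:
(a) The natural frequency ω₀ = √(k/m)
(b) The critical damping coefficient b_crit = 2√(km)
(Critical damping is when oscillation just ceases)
ω₀ = √(k/m) = √(73.3/0.22) = 18.25 rad/s
b_crit = 2√(km) = 2√(73.3×0.22) = 8.031 kg/s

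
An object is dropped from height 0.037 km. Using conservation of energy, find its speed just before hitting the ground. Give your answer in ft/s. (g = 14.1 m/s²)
mgh = ½mv² → v = √(2gh) = √(2×14.1×37) = 32.3 m/s = 106.0 ft/s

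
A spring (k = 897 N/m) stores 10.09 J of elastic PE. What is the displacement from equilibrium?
PE = ½kx² → x = √(2PE/k) = √(2×10.09/897) = 0.15 m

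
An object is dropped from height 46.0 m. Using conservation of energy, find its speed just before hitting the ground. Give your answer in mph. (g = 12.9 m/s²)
mgh = ½mv² → v = √(2gh) = √(2×12.9×46) = 34.45 m/s = 77.06 mph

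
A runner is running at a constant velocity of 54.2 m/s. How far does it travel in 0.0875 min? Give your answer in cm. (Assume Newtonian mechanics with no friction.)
d = vt (with unit conversion) = 28460.0 cm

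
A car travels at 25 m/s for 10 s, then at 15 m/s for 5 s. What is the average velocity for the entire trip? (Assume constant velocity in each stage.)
d₁ = v₁t₁ = 25 × 10 = 250 m
d₂ = v₂t₂ = 15 × 5 = 75 m
d_total = 325 m, t_total = 15 s
v_avg = d_total/t_total = 325/15 = 21.67 m/s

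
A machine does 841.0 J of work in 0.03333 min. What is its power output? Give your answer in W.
P = W/t = 841 J / 2 s = 420.5 W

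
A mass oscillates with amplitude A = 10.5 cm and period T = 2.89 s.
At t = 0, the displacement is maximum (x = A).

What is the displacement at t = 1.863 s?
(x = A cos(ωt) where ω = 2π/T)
ω = 2π/T = 2π/2.89 = 2.174 rad/s
x = A cos(ωt) = 10.5×cos(2.174×1.863) = -6.454 cm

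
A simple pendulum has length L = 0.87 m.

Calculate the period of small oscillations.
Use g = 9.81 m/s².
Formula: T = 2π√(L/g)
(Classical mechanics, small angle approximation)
T = 2π√(L/g) = 2π√(0.87/9.81) = 1.871 s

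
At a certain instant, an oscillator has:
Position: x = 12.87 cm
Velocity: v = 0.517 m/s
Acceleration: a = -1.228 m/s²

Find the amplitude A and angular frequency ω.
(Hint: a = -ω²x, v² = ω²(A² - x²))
a = −ω²x → ω = √(|a|/x) = √(1.228/0.1287) = 3.089 rad/s
v² = ω²(A² − x²) → A = √(x² + v²/ω²) = √(0.1287² + 0.517²/3.089²) = 0.2111 m = 21.11 cm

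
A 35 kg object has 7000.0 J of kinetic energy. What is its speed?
KE = ½mv² → v = √(2KE/m) = √(2×7000.0/35) = 20.0 m/s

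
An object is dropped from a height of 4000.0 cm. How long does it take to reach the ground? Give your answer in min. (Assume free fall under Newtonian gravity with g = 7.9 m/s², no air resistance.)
t = √(2h/g) (with unit conversion) = 0.05304 min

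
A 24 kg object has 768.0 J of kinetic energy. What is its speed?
KE = ½mv² → v = √(2KE/m) = √(2×768.0/24) = 8.0 m/s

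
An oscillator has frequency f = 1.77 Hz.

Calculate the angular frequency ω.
ω = 2πf = 2π×1.77 = 11.12 rad/s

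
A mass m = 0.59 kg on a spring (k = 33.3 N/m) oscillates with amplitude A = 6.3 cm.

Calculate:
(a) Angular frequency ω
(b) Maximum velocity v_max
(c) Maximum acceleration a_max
ω = √(k/m) = √(33.3/0.59) = 7.513 rad/s
v_max = ωA = 7.513×0.063 = 0.4733 m/s
a_max = ω²A = 7.513²×0.063 = 3.556 m/s²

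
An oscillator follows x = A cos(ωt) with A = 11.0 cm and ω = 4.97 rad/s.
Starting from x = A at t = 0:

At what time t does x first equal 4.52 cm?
cos(ωt) = x/A = 4.52/11.0 = 0.4109
ωt = arccos(0.4109) = 1.147 rad
t = 1.147/4.97 = 0.2309 s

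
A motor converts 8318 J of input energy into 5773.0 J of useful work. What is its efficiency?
η = W_out/W_in = 5773.0/8318 = 0.694 = 69.4%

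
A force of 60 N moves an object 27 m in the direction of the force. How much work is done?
W = Fd = 60×27 = 1620.0 J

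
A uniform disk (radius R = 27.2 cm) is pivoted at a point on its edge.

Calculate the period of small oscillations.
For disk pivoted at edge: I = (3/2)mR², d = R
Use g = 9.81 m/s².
I/m = (3/2)R² = 0.111 m²; d = R = 0.272 m
T = 2π√((3/2)R²/(gR)) = 2π√(3R/(2g)) = 1.281 s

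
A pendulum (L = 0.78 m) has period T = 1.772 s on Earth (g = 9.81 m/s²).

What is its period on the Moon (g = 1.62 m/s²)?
T = 2π√(L/g), so T_moon/T_earth = √(g_earth/g_moon)
T_moon = 2π√(0.78/1.62) = 4.36 s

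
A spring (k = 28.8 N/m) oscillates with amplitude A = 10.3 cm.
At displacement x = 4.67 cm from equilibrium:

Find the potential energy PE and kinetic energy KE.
E_total = ½kA² = ½×28.8×(0.103)² = 0.1528 J
PE = ½kx² = ½×28.8×(0.0467)² = 0.0314 J
KE = E_total − PE = 0.1214 J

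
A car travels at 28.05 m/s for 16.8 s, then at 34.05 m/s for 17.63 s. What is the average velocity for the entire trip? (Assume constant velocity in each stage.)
d₁ = v₁t₁ = 28.05 × 16.8 = 471.24 m
d₂ = v₂t₂ = 34.05 × 17.63 = 600.301 m
d_total = 1071.54 m, t_total = 34.43 s
v_avg = d_total/t_total = 1071.54/34.43 = 31.12 m/s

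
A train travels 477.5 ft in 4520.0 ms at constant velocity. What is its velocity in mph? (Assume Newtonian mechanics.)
v = d/t (with unit conversion) = 72.03 mph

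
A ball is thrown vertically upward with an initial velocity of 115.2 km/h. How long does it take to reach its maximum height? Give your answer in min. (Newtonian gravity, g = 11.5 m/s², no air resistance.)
t_up = v₀/g (with unit conversion) = 0.04638 min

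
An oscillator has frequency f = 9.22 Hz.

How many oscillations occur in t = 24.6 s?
n = f×t = 9.22×24.6 = 226.8 oscillations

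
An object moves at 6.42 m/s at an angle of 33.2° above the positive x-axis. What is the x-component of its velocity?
vₓ = v cos(θ) = 6.42 × cos(33.2°) = 5.37 m/s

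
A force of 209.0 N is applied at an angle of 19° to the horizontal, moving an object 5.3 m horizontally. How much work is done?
W = Fd cosθ = 209.0×5.3×cos(19°) = 1047.4 J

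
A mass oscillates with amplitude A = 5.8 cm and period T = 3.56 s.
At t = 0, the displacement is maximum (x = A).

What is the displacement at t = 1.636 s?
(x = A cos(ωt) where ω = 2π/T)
ω = 2π/T = 2π/3.56 = 1.765 rad/s
x = A cos(ωt) = 5.8×cos(1.765×1.636) = -5.614 cm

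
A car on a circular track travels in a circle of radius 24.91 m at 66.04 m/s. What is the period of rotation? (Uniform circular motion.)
T = 2πr/v = 2π×24.91/66.04 = 2.37 s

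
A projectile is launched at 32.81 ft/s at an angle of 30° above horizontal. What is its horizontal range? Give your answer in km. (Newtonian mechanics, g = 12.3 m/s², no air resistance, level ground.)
R = v₀² sin(2θ) / g (with unit conversion) = 0.007042 km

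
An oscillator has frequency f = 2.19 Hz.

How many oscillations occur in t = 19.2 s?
n = f×t = 2.19×19.2 = 42.05 oscillations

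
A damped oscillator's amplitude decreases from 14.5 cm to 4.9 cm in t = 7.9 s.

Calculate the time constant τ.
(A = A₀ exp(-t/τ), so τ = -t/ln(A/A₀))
A/A₀ = 4.9/14.5 = 0.3379; ln(A/A₀) = -1.085
τ = −t/ln(A/A₀) = −7.9/-1.085 = 7.282 s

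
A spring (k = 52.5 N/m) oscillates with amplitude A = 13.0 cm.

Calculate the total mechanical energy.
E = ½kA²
E = ½kA² = ½×52.5×(0.13)² = 0.4436 J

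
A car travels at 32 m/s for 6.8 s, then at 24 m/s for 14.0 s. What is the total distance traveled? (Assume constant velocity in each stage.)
d₁ = v₁t₁ = 32 × 6.8 = 217.6 m
d₂ = v₂t₂ = 24 × 14.0 = 336 m
d_total = 217.6 + 336 = 553.6 m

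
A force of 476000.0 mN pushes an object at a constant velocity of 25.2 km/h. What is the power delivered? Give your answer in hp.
P = Fv = 476 N × 7 m/s = 3332 W = 4.468 hp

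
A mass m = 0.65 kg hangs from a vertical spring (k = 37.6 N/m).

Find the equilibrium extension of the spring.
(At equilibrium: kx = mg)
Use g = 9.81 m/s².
x_eq = mg/k = 0.65×9.81/37.6 = 0.1696 m = 16.96 cm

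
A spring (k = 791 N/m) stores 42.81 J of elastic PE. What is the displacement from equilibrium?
PE = ½kx² → x = √(2PE/k) = √(2×42.81/791) = 0.329 m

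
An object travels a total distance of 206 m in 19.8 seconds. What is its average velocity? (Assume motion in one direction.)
v_avg = Δd / Δt = 206 / 19.8 = 10.4 m/s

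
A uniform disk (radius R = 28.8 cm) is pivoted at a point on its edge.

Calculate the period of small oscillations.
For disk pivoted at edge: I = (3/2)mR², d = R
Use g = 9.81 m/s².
I/m = (3/2)R² = 0.1244 m²; d = R = 0.288 m
T = 2π√((3/2)R²/(gR)) = 2π√(3R/(2g)) = 1.319 s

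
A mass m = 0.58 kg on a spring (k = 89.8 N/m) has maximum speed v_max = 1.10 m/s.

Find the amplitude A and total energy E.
½mv²_max = ½kA² → A = v_max√(m/k) = 1.1×√(0.58/89.8) = 0.0884 m = 8.84 cm
E = ½mv²_max = ½×0.58×1.1² = 0.3509 J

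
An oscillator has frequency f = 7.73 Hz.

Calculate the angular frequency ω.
ω = 2πf = 2π×7.73 = 48.57 rad/s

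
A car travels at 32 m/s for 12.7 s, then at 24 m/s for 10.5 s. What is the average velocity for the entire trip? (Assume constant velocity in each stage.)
d₁ = v₁t₁ = 32 × 12.7 = 406.4 m
d₂ = v₂t₂ = 24 × 10.5 = 252 m
d_total = 658.4 m, t_total = 23.2 s
v_avg = d_total/t_total = 658.4/23.2 = 28.38 m/s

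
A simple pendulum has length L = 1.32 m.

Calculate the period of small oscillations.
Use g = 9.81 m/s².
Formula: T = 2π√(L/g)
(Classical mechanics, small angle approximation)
T = 2π√(L/g) = 2π√(1.32/9.81) = 2.305 s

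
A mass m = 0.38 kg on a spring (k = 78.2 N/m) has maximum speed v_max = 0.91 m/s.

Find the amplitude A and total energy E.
½mv²_max = ½kA² → A = v_max√(m/k) = 0.91×√(0.38/78.2) = 0.06344 m = 6.344 cm
E = ½mv²_max = ½×0.38×0.91² = 0.1573 J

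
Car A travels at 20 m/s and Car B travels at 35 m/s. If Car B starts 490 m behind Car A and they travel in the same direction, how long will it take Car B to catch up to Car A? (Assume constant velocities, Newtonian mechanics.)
Relative speed: v_rel = 35 - 20 = 15 m/s
Time to catch: t = d₀/v_rel = 490/15 = 32.67 s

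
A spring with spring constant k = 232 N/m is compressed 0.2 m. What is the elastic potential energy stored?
PE = ½kx² = ½×232×0.2² = 4.64 J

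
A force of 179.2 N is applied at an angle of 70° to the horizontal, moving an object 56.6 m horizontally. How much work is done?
W = Fd cosθ = 179.2×56.6×cos(70°) = 3469.0 J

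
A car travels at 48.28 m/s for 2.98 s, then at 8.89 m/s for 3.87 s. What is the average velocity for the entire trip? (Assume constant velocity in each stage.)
d₁ = v₁t₁ = 48.28 × 2.98 = 143.874 m
d₂ = v₂t₂ = 8.89 × 3.87 = 34.4043 m
d_total = 178.28 m, t_total = 6.85 s
v_avg = d_total/t_total = 178.28/6.85 = 26.03 m/s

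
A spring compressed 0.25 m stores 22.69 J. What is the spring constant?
PE = ½kx² → k = 2PE/x² = 2×22.69/0.25² = 726.1 N/m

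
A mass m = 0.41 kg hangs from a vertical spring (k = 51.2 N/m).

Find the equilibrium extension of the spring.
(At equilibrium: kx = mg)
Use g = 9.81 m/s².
x_eq = mg/k = 0.41×9.81/51.2 = 0.07856 m = 7.856 cm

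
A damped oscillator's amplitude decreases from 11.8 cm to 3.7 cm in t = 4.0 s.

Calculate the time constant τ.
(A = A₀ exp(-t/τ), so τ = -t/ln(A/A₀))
A/A₀ = 3.7/11.8 = 0.3136; ln(A/A₀) = -1.16
τ = −t/ln(A/A₀) = −4.0/-1.16 = 3.449 s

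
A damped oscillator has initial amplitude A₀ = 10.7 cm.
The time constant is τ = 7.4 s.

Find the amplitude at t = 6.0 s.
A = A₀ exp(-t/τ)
A = A₀ exp(−t/τ) = 10.7×exp(−6.0/7.4) = 4.756 cm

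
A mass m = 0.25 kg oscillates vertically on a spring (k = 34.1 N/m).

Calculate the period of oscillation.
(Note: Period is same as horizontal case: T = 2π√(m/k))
T = 2π√(m/k) = 2π√(0.25/34.1) = 0.538 s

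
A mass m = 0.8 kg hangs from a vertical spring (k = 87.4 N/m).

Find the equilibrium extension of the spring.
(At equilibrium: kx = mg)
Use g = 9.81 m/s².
x_eq = mg/k = 0.8×9.81/87.4 = 0.08979 m = 8.979 cm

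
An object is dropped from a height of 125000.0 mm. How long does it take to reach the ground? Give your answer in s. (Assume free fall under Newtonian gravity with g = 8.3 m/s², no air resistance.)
t = √(2h/g) (with unit conversion) = 5.488 s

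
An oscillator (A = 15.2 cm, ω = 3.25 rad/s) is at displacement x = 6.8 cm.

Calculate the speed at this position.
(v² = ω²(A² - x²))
v = ω√(A² − x²) = 3.25×√(0.152² − 0.068²) = 0.4418 m/s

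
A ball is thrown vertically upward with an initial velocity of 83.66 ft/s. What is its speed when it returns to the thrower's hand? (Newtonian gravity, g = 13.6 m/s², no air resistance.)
By conservation of energy, the ball returns at the same speed = 83.66 ft/s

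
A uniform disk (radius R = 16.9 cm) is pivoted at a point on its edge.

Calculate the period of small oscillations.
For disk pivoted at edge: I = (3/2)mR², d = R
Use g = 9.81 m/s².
I/m = (3/2)R² = 0.04284 m²; d = R = 0.169 m
T = 2π√((3/2)R²/(gR)) = 2π√(3R/(2g)) = 1.01 s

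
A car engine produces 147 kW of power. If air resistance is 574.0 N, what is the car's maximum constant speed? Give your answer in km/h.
P = Fv → v = P/F = 147000 W / 574 N = 256.1 m/s = 922.0 km/h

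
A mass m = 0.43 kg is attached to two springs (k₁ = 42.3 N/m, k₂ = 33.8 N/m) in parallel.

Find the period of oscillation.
k_eq = k₁+k₂ = 76.1 N/m
T = 2π√(m/k_eq) = 2π√(0.43/76.1) = 0.4723 s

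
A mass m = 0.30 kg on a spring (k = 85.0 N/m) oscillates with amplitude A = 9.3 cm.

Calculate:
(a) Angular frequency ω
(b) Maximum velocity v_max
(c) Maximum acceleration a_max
ω = √(k/m) = √(85.0/0.3) = 16.83 rad/s
v_max = ωA = 16.83×0.093 = 1.565 m/s
a_max = ω²A = 16.83²×0.093 = 26.35 m/s²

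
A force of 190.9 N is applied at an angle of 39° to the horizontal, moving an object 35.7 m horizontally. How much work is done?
W = Fd cosθ = 190.9×35.7×cos(39°) = 5296.4 J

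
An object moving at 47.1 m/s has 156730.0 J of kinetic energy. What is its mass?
KE = ½mv² → m = 2KE/v² = 2×156730.0/47.1² = 141.3 kg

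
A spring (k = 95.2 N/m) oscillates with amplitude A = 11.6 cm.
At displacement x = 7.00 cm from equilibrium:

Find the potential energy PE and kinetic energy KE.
E_total = ½kA² = ½×95.2×(0.116)² = 0.6405 J
PE = ½kx² = ½×95.2×(0.07)² = 0.2332 J
KE = E_total − PE = 0.4073 J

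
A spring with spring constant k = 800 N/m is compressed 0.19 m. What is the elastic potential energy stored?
PE = ½kx² = ½×800×0.19² = 14.44 J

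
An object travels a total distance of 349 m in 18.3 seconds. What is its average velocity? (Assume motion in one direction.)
v_avg = Δd / Δt = 349 / 18.3 = 19.07 m/s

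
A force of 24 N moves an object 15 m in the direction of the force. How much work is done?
W = Fd = 24×15 = 360.0 J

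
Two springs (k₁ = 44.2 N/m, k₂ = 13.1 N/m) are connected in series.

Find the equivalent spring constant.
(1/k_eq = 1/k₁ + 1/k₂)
1/k_eq = 1/44.2 + 1/13.1 = 0.09896; k_eq = 10.11 N/m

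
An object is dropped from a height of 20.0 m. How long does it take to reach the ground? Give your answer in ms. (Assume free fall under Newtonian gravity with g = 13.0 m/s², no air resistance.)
t = √(2h/g) (with unit conversion) = 1754.0 ms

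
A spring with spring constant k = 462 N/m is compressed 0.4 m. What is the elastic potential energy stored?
PE = ½kx² = ½×462×0.4² = 36.96 J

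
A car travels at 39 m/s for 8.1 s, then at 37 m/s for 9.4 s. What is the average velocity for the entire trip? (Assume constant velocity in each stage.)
d₁ = v₁t₁ = 39 × 8.1 = 315.9 m
d₂ = v₂t₂ = 37 × 9.4 = 347.8 m
d_total = 663.7 m, t_total = 17.5 s
v_avg = d_total/t_total = 663.7/17.5 = 37.93 m/s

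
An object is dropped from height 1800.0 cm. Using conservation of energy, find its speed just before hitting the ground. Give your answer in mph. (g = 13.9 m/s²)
mgh = ½mv² → v = √(2gh) = √(2×13.9×18) = 22.37 m/s = 50.04 mph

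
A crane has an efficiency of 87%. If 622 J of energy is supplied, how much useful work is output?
W_out = η × W_in = 0.87 × 622 = 541.14 J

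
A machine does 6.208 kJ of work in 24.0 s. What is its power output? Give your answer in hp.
P = W/t = 6208 J / 24 s = 258.7 W = 0.3469 hp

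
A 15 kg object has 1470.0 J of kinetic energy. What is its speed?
KE = ½mv² → v = √(2KE/m) = √(2×1470.0/15) = 14.0 m/s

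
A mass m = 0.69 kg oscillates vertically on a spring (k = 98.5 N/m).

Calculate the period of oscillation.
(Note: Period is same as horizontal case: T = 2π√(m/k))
T = 2π√(m/k) = 2π√(0.69/98.5) = 0.5259 s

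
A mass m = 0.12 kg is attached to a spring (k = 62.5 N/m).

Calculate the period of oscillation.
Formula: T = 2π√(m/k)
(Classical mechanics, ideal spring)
T = 2π√(m/k) = 2π√(0.12/62.5) = 0.2753 s; f = 1/T = 3.632 Hz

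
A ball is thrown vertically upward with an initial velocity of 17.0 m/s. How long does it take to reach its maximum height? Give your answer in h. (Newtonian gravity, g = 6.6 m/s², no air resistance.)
t_up = v₀/g (with unit conversion) = 0.0007155 h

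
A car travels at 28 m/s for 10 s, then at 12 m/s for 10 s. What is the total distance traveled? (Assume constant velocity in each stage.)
d₁ = v₁t₁ = 28 × 10 = 280 m
d₂ = v₂t₂ = 12 × 10 = 120 m
d_total = 280 + 120 = 400 m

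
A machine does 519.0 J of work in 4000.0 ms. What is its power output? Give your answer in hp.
P = W/t = 519 J / 4 s = 129.8 W = 0.174 hp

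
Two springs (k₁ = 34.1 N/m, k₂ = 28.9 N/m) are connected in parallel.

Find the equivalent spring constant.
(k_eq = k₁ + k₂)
k_eq = k₁ + k₂ = 34.1 + 28.9 = 63 N/m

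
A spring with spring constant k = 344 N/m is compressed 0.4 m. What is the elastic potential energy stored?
PE = ½kx² = ½×344×0.4² = 27.52 J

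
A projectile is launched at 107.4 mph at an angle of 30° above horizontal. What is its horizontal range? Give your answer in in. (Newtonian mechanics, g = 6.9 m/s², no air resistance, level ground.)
R = v₀² sin(2θ) / g (with unit conversion) = 11390.0 in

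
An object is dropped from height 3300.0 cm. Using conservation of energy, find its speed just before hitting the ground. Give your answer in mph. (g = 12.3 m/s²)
mgh = ½mv² → v = √(2gh) = √(2×12.3×33) = 28.49 m/s = 63.74 mph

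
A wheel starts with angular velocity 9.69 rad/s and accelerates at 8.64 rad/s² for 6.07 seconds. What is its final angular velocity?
ω = ω₀ + αt = 9.69 + 8.64 × 6.07 = 62.13 rad/s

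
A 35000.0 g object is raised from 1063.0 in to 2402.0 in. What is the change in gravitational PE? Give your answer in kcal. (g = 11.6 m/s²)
ΔPE = mg(h₂ − h₁) = 35 kg × 11.6 m/s² × (61.01 − 27) m = 1.381e+04 J = 3.3 kcal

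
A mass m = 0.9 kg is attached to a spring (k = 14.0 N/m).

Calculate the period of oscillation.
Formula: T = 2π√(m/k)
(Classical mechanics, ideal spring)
T = 2π√(m/k) = 2π√(0.9/14.0) = 1.593 s; f = 1/T = 0.6277 Hz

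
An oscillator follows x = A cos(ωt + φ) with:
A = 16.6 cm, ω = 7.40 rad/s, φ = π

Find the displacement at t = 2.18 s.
x = A cos(ωt + φ) = 16.6×cos(7.4×2.18 + π) = 15.13 cm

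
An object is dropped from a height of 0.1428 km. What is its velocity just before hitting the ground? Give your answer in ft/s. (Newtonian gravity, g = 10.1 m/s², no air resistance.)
v = √(2gh) (with unit conversion) = 176.2 ft/s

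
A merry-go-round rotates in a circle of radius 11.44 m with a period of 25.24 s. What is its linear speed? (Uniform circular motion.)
v = 2πr/T = 2π×11.44/25.24 = 2.85 m/s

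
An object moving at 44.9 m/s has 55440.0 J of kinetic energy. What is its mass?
KE = ½mv² → m = 2KE/v² = 2×55440.0/44.9² = 55.0 kg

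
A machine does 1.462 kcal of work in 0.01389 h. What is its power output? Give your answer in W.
P = W/t = 6117 J / 50 s = 122.3 W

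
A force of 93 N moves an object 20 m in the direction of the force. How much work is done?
W = Fd = 93×20 = 1860.0 J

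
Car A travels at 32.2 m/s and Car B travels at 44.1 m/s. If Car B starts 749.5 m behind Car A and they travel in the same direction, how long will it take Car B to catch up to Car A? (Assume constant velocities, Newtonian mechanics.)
Relative speed: v_rel = 44.1 - 32.2 = 11.9 m/s
Time to catch: t = d₀/v_rel = 749.5/11.9 = 62.98 s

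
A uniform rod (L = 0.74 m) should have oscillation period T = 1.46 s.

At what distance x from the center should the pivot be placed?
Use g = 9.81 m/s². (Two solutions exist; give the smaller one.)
T = 2π√((L²/12 + x²)/(gx)). Let c = T²g/(4π²) = 0.5297.
x² − cx + L²/12 = 0 → x = (c − √(c² − L²/3))/2 = 0.1083 m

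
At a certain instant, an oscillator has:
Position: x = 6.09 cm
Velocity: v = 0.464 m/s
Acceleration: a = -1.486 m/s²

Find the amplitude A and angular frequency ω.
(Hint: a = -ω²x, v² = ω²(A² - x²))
a = −ω²x → ω = √(|a|/x) = √(1.486/0.0609) = 4.94 rad/s
v² = ω²(A² − x²) → A = √(x² + v²/ω²) = √(0.0609² + 0.464²/4.94²) = 0.1119 m = 11.19 cm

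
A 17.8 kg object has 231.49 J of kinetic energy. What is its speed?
KE = ½mv² → v = √(2KE/m) = √(2×231.49/17.8) = 5.1 m/s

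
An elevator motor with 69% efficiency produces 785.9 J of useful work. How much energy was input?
W_in = W_out/η = 785.9/0.69 = 1139.0 J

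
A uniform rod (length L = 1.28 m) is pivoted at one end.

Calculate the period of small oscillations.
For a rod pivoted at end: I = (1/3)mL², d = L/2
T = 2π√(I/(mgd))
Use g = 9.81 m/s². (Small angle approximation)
I/m = (1/3)L² = 0.5461 m²; d = L/2 = 0.64 m
T = 2π√(I/(mgd)) = 2π√(0.5461/(9.81×0.64)) = 1.853 s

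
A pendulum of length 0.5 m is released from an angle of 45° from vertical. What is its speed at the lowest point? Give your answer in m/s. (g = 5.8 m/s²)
h = L(1 − cosθ) = 0.5×(1 − cos45°) = 0.1464 m
v = √(2gh) = √(2×5.8×0.1464) = 1.303 m/s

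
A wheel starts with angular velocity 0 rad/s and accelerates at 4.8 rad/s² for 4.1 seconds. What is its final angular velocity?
ω = ω₀ + αt = 0 + 4.8 × 4.1 = 19.68 rad/s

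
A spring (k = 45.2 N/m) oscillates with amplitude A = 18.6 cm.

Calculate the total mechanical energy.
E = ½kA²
E = ½kA² = ½×45.2×(0.186)² = 0.7819 J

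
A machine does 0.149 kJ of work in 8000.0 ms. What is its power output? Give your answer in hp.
P = W/t = 149 J / 8 s = 18.62 W = 0.02498 hp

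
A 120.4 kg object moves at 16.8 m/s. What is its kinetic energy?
KE = ½mv² = ½×120.4×16.8² = 16990.85 J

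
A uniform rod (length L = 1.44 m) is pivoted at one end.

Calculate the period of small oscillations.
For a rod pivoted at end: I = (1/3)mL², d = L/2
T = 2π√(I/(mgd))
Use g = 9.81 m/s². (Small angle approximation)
I/m = (1/3)L² = 0.6912 m²; d = L/2 = 0.72 m
T = 2π√(I/(mgd)) = 2π√(0.6912/(9.81×0.72)) = 1.966 s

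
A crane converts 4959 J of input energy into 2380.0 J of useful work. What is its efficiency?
η = W_out/W_in = 2380.0/4959 = 0.4799 = 47.99%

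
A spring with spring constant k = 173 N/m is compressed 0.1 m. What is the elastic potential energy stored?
PE = ½kx² = ½×173×0.1² = 0.865 J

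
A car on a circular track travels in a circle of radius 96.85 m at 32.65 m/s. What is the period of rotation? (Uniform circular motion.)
T = 2πr/v = 2π×96.85/32.65 = 18.64 s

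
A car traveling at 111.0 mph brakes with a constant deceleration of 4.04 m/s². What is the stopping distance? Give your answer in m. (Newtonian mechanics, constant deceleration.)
d = v₀² / (2a) (with unit conversion) = 304.7 m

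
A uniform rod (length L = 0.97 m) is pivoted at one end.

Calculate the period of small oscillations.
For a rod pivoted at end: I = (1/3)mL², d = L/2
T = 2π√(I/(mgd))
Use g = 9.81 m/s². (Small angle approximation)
I/m = (1/3)L² = 0.3136 m²; d = L/2 = 0.485 m
T = 2π√(I/(mgd)) = 2π√(0.3136/(9.81×0.485)) = 1.613 s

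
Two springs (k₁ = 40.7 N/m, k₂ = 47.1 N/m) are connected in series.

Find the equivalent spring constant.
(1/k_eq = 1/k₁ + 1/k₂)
1/k_eq = 1/40.7 + 1/47.1 = 0.045801; k_eq = 21.83 N/m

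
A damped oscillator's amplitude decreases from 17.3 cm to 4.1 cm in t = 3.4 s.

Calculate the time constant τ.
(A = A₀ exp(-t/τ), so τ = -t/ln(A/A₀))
A/A₀ = 4.1/17.3 = 0.237; ln(A/A₀) = -1.44
τ = −t/ln(A/A₀) = −3.4/-1.44 = 2.362 s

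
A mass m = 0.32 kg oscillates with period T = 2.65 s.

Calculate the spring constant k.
T = 2π√(m/k) → k = m(2π/T)² = 0.32×(2π/2.65)² = 1.799 N/m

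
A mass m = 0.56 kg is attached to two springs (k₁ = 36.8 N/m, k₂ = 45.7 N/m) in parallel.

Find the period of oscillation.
k_eq = k₁+k₂ = 82.5 N/m
T = 2π√(m/k_eq) = 2π√(0.56/82.5) = 0.5177 s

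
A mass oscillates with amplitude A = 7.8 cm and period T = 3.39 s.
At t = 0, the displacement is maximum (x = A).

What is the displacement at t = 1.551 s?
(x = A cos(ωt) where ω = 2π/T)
ω = 2π/T = 2π/3.39 = 1.853 rad/s
x = A cos(ωt) = 7.8×cos(1.853×1.551) = -7.524 cm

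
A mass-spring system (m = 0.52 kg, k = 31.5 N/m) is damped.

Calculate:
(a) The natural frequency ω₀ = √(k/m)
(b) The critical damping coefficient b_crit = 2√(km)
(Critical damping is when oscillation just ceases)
ω₀ = √(k/m) = √(31.5/0.52) = 7.783 rad/s
b_crit = 2√(km) = 2√(31.5×0.52) = 8.094 kg/s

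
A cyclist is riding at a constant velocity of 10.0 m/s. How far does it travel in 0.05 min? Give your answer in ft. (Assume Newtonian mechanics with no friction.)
d = vt (with unit conversion) = 98.43 ft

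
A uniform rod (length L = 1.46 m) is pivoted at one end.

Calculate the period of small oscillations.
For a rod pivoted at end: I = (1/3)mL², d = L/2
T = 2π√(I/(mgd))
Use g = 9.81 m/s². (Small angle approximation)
I/m = (1/3)L² = 0.7105 m²; d = L/2 = 0.73 m
T = 2π√(I/(mgd)) = 2π√(0.7105/(9.81×0.73)) = 1.979 s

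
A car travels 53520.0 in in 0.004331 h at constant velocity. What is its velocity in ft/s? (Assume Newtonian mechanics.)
v = d/t (with unit conversion) = 286.1 ft/s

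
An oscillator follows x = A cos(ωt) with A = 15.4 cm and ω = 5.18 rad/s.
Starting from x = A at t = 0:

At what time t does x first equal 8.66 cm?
cos(ωt) = x/A = 8.66/15.4 = 0.5623
ωt = arccos(0.5623) = 0.9736 rad
t = 0.9736/5.18 = 0.188 s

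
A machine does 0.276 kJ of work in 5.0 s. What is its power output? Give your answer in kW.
P = W/t = 276 J / 5 s = 55.2 W = 0.0552 kW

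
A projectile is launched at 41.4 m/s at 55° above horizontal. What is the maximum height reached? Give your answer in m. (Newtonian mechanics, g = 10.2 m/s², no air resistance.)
H = v₀²sin²(θ)/(2g) = 56.38 m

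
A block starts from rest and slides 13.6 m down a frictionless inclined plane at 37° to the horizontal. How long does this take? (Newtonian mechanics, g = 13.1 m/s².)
a = g sin(θ) = 13.1 × sin(37°) = 7.88 m/s²
t = √(2d/a) = √(2 × 13.6 / 7.88) = 1.86 s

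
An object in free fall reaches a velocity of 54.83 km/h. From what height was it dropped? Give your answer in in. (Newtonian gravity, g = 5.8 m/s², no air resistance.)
h = v²/(2g) (with unit conversion) = 787.3 in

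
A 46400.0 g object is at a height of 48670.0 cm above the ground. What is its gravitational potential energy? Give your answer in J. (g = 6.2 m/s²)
PE = mgh = 46.4 kg × 6.2 m/s² × 486.7 m = 1.4e+05 J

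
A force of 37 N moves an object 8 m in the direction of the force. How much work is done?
W = Fd = 37×8 = 296.0 J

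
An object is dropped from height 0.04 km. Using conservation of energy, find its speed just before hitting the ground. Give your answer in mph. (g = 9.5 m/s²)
mgh = ½mv² → v = √(2gh) = √(2×9.5×40) = 27.57 m/s = 61.67 mph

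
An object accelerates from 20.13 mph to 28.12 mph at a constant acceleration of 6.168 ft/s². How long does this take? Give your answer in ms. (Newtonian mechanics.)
t = (v - v₀)/a (with unit conversion) = 1900.0 ms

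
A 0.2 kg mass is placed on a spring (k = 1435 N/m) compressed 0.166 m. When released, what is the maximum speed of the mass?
½kx² = ½mv² → v = x√(k/m) = 0.166×√(1435/0.2) = 14.06 m/s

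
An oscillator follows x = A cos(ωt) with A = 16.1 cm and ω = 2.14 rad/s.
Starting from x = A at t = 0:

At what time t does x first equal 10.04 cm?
cos(ωt) = x/A = 10.04/16.1 = 0.6236
ωt = arccos(0.6236) = 0.8975 rad
t = 0.8975/2.14 = 0.4194 s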